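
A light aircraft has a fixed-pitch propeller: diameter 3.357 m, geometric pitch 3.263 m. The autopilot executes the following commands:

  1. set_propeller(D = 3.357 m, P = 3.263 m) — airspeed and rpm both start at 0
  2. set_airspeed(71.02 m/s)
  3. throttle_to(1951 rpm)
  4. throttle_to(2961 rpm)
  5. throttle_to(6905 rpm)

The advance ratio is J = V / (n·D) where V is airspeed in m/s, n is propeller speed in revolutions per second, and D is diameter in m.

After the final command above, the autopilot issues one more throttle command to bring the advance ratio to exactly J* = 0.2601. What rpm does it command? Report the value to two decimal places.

set_propeller: D = 3.357 m, P = 3.263 m (p = P/D = 0.971999); state ← (V=0, rpm=0)
set_airspeed(71.02): V ← 71.02 m/s
throttle_to(1951): rpm ← 1951
throttle_to(2961): rpm ← 2961
throttle_to(6905): rpm ← 6905
final state: V = 71.02 m/s, rpm = 6905 → n = rpm/60 = 115.083333 rev/s
target J* = 0.2601; solve J* = V/(n·D) for n: n = V/(J*·D) = 71.02/(0.2601 × 3.357) = 81.337154 rev/s
rpm = 60·n = 4880.229265

rpm = 4880.23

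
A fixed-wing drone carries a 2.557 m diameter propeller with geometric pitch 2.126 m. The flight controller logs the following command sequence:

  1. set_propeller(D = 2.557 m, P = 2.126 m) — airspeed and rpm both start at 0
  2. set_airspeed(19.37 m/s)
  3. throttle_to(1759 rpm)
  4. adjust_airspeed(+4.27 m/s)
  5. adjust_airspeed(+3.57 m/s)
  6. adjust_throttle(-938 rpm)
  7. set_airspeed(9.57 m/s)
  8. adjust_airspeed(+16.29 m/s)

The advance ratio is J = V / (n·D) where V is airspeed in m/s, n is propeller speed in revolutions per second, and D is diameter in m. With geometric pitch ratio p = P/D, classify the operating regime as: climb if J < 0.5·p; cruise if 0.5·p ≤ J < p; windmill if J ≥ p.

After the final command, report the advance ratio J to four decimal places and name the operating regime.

set_propeller: D = 2.557 m, P = 2.126 m (p = P/D = 0.831443); state ← (V=0, rpm=0)
set_airspeed(19.37): V ← 19.37 m/s
throttle_to(1759): rpm ← 1759
adjust_airspeed(+4.27): V ← 19.37 +4.27 = 23.64 m/s
adjust_airspeed(+3.57): V ← 23.64 +3.57 = 27.21 m/s
adjust_throttle(-938): rpm ← 1759 -938 = 821
set_airspeed(9.57): V ← 9.57 m/s
adjust_airspeed(+16.29): V ← 9.57 +16.29 = 25.86 m/s
final state: V = 25.86 m/s, rpm = 821 → n = rpm/60 = 13.683333 rev/s
J = V / (n·D) = 25.86 / (13.683333 × 2.557) = 0.739105
regime bands: climb J<0.4157 | cruise [0.4157, 0.8314) | windmill J≥0.8314
J = 0.7391 → cruise

J = 0.7391, regime = cruise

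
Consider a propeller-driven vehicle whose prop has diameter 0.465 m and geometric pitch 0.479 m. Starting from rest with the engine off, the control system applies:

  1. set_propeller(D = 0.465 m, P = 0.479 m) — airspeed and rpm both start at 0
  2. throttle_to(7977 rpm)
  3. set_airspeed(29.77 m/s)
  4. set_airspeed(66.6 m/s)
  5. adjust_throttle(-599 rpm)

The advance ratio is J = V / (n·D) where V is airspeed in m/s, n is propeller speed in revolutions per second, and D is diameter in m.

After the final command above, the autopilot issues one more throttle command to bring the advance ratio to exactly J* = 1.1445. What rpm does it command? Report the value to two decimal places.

set_propeller: D = 0.465 m, P = 0.479 m (p = P/D = 1.030108); state ← (V=0, rpm=0)
throttle_to(7977): rpm ← 7977
set_airspeed(29.77): V ← 29.77 m/s
set_airspeed(66.6): V ← 66.6 m/s
adjust_throttle(-599): rpm ← 7977 -599 = 7378
final state: V = 66.6 m/s, rpm = 7378 → n = rpm/60 = 122.966667 rev/s
target J* = 1.1445; solve J* = V/(n·D) for n: n = V/(J*·D) = 66.6/(1.1445 × 0.465) = 125.142688 rev/s
rpm = 60·n = 7508.561282

rpm = 7508.56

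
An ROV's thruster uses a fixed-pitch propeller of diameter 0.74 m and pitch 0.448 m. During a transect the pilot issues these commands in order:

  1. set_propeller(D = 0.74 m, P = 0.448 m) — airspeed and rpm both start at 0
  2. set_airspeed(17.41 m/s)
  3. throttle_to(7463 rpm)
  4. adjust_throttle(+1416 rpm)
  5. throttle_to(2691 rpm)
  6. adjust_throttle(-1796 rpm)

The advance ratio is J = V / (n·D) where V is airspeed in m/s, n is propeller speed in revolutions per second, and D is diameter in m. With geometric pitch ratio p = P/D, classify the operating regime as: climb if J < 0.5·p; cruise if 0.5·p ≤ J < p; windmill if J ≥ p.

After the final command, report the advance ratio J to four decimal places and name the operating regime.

set_propeller: D = 0.74 m, P = 0.448 m (p = P/D = 0.605405); state ← (V=0, rpm=0)
set_airspeed(17.41): V ← 17.41 m/s
throttle_to(7463): rpm ← 7463
adjust_throttle(+1416): rpm ← 7463 +1416 = 8879
throttle_to(2691): rpm ← 2691
adjust_throttle(-1796): rpm ← 2691 -1796 = 895
final state: V = 17.41 m/s, rpm = 895 → n = rpm/60 = 14.916667 rev/s
J = V / (n·D) = 17.41 / (14.916667 × 0.74) = 1.577231
regime bands: climb J<0.3027 | cruise [0.3027, 0.6054) | windmill J≥0.6054
J = 1.5772 → windmill

J = 1.5772, regime = windmill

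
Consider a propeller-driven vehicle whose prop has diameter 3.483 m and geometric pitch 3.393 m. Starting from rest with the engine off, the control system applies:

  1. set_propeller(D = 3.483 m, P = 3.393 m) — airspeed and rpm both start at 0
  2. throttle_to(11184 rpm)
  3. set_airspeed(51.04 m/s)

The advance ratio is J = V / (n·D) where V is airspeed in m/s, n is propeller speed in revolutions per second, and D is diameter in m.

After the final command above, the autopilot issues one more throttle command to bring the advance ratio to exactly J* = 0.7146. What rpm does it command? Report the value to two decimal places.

set_propeller: D = 3.483 m, P = 3.393 m (p = P/D = 0.974160); state ← (V=0, rpm=0)
throttle_to(11184): rpm ← 11184
set_airspeed(51.04): V ← 51.04 m/s
final state: V = 51.04 m/s, rpm = 11184 → n = rpm/60 = 186.400000 rev/s
target J* = 0.7146; solve J* = V/(n·D) for n: n = V/(J*·D) = 51.04/(0.7146 × 3.483) = 20.506625 rev/s
rpm = 60·n = 1230.397471

rpm = 1230.40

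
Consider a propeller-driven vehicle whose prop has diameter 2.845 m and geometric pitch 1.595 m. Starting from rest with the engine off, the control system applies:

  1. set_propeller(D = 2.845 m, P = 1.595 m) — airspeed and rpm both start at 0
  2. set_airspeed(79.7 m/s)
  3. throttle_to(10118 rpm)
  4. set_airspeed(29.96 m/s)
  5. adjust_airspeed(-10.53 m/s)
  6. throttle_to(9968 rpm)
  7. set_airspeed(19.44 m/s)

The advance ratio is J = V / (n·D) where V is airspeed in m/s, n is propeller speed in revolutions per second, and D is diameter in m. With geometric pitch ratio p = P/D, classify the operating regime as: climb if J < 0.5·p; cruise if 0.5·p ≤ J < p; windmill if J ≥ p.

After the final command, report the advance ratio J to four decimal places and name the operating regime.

set_propeller: D = 2.845 m, P = 1.595 m (p = P/D = 0.560633); state ← (V=0, rpm=0)
set_airspeed(79.7): V ← 79.7 m/s
throttle_to(10118): rpm ← 10118
set_airspeed(29.96): V ← 29.96 m/s
adjust_airspeed(-10.53): V ← 29.96 -10.53 = 19.43 m/s
throttle_to(9968): rpm ← 9968
set_airspeed(19.44): V ← 19.44 m/s
final state: V = 19.44 m/s, rpm = 9968 → n = rpm/60 = 166.133333 rev/s
J = V / (n·D) = 19.44 / (166.133333 × 2.845) = 0.041130
regime bands: climb J<0.2803 | cruise [0.2803, 0.5606) | windmill J≥0.5606
J = 0.0411 → climb

J = 0.0411, regime = climb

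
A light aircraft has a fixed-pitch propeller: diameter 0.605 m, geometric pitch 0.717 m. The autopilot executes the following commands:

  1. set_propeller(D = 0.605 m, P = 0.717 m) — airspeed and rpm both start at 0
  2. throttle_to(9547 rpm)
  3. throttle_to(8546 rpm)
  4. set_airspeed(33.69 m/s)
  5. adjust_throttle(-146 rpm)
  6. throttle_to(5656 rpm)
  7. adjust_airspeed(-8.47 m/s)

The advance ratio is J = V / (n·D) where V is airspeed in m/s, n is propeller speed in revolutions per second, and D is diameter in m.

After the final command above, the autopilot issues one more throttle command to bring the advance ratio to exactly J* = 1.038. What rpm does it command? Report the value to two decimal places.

set_propeller: D = 0.605 m, P = 0.717 m (p = P/D = 1.185124); state ← (V=0, rpm=0)
throttle_to(9547): rpm ← 9547
throttle_to(8546): rpm ← 8546
set_airspeed(33.69): V ← 33.69 m/s
adjust_throttle(-146): rpm ← 8546 -146 = 8400
throttle_to(5656): rpm ← 5656
adjust_airspeed(-8.47): V ← 33.69 -8.47 = 25.22 m/s
final state: V = 25.22 m/s, rpm = 5656 → n = rpm/60 = 94.266667 rev/s
target J* = 1.038; solve J* = V/(n·D) for n: n = V/(J*·D) = 25.22/(1.038 × 0.605) = 40.159875 rev/s
rpm = 60·n = 2409.592509

rpm = 2409.59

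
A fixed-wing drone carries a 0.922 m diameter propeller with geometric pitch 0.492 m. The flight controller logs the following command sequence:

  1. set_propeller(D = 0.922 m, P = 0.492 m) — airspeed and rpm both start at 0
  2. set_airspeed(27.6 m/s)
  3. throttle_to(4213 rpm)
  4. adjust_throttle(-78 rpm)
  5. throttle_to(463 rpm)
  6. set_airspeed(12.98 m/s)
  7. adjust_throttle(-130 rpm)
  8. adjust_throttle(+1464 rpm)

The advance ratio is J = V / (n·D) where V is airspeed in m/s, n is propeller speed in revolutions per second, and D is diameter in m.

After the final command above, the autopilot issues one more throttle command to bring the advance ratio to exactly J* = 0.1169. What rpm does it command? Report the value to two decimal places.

set_propeller: D = 0.922 m, P = 0.492 m (p = P/D = 0.533623); state ← (V=0, rpm=0)
set_airspeed(27.6): V ← 27.6 m/s
throttle_to(4213): rpm ← 4213
adjust_throttle(-78): rpm ← 4213 -78 = 4135
throttle_to(463): rpm ← 463
set_airspeed(12.98): V ← 12.98 m/s
adjust_throttle(-130): rpm ← 463 -130 = 333
adjust_throttle(+1464): rpm ← 333 +1464 = 1797
final state: V = 12.98 m/s, rpm = 1797 → n = rpm/60 = 29.950000 rev/s
target J* = 0.1169; solve J* = V/(n·D) for n: n = V/(J*·D) = 12.98/(0.1169 × 0.922) = 120.428495 rev/s
rpm = 60·n = 7225.709721

rpm = 7225.71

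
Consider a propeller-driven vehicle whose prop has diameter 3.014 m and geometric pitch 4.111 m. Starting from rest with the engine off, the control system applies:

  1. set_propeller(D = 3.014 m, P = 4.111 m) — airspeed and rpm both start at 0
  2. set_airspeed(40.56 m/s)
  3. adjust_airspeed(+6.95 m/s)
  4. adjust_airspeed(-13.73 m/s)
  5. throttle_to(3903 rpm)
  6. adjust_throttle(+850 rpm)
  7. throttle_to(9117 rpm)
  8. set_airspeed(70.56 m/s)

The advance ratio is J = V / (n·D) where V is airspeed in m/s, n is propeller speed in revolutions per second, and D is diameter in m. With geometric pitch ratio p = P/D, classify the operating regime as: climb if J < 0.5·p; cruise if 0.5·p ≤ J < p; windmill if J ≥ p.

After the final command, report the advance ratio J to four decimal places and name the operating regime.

set_propeller: D = 3.014 m, P = 4.111 m (p = P/D = 1.363968); state ← (V=0, rpm=0)
set_airspeed(40.56): V ← 40.56 m/s
adjust_airspeed(+6.95): V ← 40.56 +6.95 = 47.51 m/s
adjust_airspeed(-13.73): V ← 47.51 -13.73 = 33.78 m/s
throttle_to(3903): rpm ← 3903
adjust_throttle(+850): rpm ← 3903 +850 = 4753
throttle_to(9117): rpm ← 9117
set_airspeed(70.56): V ← 70.56 m/s
final state: V = 70.56 m/s, rpm = 9117 → n = rpm/60 = 151.950000 rev/s
J = V / (n·D) = 70.56 / (151.950000 × 3.014) = 0.154069
regime bands: climb J<0.6820 | cruise [0.6820, 1.3640) | windmill J≥1.3640
J = 0.1541 → climb

J = 0.1541, regime = climb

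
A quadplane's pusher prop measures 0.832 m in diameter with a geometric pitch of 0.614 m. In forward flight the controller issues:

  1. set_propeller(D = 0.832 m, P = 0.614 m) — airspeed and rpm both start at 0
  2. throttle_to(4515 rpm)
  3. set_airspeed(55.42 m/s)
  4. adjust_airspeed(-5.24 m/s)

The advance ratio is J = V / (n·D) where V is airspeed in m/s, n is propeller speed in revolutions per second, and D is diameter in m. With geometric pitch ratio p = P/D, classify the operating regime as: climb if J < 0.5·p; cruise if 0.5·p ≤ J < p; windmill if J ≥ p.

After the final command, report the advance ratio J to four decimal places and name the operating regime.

J = 0.8015, regime = windmill

set_propeller: D = 0.832 m, P = 0.614 m (p = P/D = 0.737981); state ← (V=0, rpm=0)
throttle_to(4515): rpm ← 4515
set_airspeed(55.42): V ← 55.42 m/s
adjust_airspeed(-5.24): V ← 55.42 -5.24 = 50.18 m/s
final state: V = 50.18 m/s, rpm = 4515 → n = rpm/60 = 75.250000 rev/s
J = V / (n·D) = 50.18 / (75.250000 × 0.832) = 0.801495
regime bands: climb J<0.3690 | cruise [0.3690, 0.7380) | windmill J≥0.7380
J = 0.8015 → windmill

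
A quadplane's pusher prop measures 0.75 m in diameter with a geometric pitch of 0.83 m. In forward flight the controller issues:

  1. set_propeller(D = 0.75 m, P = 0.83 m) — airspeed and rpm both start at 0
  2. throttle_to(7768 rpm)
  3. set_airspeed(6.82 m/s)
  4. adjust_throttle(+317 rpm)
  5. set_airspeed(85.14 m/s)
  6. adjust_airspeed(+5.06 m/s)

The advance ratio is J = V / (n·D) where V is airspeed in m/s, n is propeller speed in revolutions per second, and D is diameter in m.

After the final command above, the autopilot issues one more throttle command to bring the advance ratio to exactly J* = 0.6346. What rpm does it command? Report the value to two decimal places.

set_propeller: D = 0.75 m, P = 0.83 m (p = P/D = 1.106667); state ← (V=0, rpm=0)
throttle_to(7768): rpm ← 7768
set_airspeed(6.82): V ← 6.82 m/s
adjust_throttle(+317): rpm ← 7768 +317 = 8085
set_airspeed(85.14): V ← 85.14 m/s
adjust_airspeed(+5.06): V ← 85.14 +5.06 = 90.2 m/s
final state: V = 90.2 m/s, rpm = 8085 → n = rpm/60 = 134.750000 rev/s
target J* = 0.6346; solve J* = V/(n·D) for n: n = V/(J*·D) = 90.2/(0.6346 × 0.75) = 189.515705 rev/s
rpm = 60·n = 11370.942326

rpm = 11370.94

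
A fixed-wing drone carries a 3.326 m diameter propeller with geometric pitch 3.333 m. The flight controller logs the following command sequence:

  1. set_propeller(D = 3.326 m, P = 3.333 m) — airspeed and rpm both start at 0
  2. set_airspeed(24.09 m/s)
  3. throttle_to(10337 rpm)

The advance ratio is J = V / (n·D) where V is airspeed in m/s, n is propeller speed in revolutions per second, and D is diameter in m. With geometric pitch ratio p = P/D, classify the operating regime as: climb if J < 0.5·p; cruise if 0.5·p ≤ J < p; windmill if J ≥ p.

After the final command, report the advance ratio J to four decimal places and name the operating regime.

set_propeller: D = 3.326 m, P = 3.333 m (p = P/D = 1.002105); state ← (V=0, rpm=0)
set_airspeed(24.09): V ← 24.09 m/s
throttle_to(10337): rpm ← 10337
final state: V = 24.09 m/s, rpm = 10337 → n = rpm/60 = 172.283333 rev/s
J = V / (n·D) = 24.09 / (172.283333 × 3.326) = 0.042041
regime bands: climb J<0.5011 | cruise [0.5011, 1.0021) | windmill J≥1.0021
J = 0.0420 → climb

J = 0.0420, regime = climb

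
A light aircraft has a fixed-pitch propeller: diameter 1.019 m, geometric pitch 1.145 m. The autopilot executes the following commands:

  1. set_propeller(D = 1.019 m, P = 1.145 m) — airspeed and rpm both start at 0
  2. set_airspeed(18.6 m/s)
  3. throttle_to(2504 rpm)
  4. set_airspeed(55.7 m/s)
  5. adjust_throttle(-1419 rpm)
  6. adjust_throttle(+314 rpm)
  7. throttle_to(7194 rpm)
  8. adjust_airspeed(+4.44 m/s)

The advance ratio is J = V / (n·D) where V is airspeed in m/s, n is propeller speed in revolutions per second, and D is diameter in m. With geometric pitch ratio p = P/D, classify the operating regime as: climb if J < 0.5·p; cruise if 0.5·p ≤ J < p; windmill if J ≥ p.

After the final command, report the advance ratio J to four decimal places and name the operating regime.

J = 0.4922, regime = climb

set_propeller: D = 1.019 m, P = 1.145 m (p = P/D = 1.123651); state ← (V=0, rpm=0)
set_airspeed(18.6): V ← 18.6 m/s
throttle_to(2504): rpm ← 2504
set_airspeed(55.7): V ← 55.7 m/s
adjust_throttle(-1419): rpm ← 2504 -1419 = 1085
adjust_throttle(+314): rpm ← 1085 +314 = 1399
throttle_to(7194): rpm ← 7194
adjust_airspeed(+4.44): V ← 55.7 +4.44 = 60.14 m/s
final state: V = 60.14 m/s, rpm = 7194 → n = rpm/60 = 119.900000 rev/s
J = V / (n·D) = 60.14 / (119.900000 × 1.019) = 0.492232
regime bands: climb J<0.5618 | cruise [0.5618, 1.1237) | windmill J≥1.1237
J = 0.4922 → climb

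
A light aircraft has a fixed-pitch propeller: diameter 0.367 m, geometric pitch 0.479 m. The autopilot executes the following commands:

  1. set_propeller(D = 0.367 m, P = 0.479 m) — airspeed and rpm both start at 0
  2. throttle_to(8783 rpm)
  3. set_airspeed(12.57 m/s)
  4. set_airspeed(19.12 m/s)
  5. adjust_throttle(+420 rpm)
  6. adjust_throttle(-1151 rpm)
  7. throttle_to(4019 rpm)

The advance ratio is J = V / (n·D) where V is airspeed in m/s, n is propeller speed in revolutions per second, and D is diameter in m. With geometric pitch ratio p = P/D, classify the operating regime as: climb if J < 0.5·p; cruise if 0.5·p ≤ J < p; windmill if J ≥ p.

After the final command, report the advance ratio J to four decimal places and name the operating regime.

set_propeller: D = 0.367 m, P = 0.479 m (p = P/D = 1.305177); state ← (V=0, rpm=0)
throttle_to(8783): rpm ← 8783
set_airspeed(12.57): V ← 12.57 m/s
set_airspeed(19.12): V ← 19.12 m/s
adjust_throttle(+420): rpm ← 8783 +420 = 9203
adjust_throttle(-1151): rpm ← 9203 -1151 = 8052
throttle_to(4019): rpm ← 4019
final state: V = 19.12 m/s, rpm = 4019 → n = rpm/60 = 66.983333 rev/s
J = V / (n·D) = 19.12 / (66.983333 × 0.367) = 0.777777
regime bands: climb J<0.6526 | cruise [0.6526, 1.3052) | windmill J≥1.3052
J = 0.7778 → cruise

J = 0.7778, regime = cruise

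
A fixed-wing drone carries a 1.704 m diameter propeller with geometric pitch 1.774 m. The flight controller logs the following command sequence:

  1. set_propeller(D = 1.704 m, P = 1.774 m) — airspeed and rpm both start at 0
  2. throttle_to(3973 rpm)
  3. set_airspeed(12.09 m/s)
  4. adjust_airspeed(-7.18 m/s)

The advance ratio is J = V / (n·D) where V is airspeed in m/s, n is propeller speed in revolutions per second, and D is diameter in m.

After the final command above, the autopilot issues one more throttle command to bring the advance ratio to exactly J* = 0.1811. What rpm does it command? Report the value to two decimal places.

set_propeller: D = 1.704 m, P = 1.774 m (p = P/D = 1.041080); state ← (V=0, rpm=0)
throttle_to(3973): rpm ← 3973
set_airspeed(12.09): V ← 12.09 m/s
adjust_airspeed(-7.18): V ← 12.09 -7.18 = 4.91 m/s
final state: V = 4.91 m/s, rpm = 3973 → n = rpm/60 = 66.216667 rev/s
target J* = 0.1811; solve J* = V/(n·D) for n: n = V/(J*·D) = 4.91/(0.1811 × 1.704) = 15.910853 rev/s
rpm = 60·n = 954.651154

rpm = 954.65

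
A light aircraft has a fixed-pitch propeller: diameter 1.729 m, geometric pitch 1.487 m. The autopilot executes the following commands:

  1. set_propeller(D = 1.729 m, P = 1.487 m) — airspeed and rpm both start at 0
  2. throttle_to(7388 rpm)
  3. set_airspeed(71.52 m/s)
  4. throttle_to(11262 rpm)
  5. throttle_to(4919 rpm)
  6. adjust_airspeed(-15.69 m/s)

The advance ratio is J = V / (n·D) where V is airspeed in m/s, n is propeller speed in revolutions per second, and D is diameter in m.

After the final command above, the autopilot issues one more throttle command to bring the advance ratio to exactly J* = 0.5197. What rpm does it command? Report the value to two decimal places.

rpm = 3727.96

set_propeller: D = 1.729 m, P = 1.487 m (p = P/D = 0.860035); state ← (V=0, rpm=0)
throttle_to(7388): rpm ← 7388
set_airspeed(71.52): V ← 71.52 m/s
throttle_to(11262): rpm ← 11262
throttle_to(4919): rpm ← 4919
adjust_airspeed(-15.69): V ← 71.52 -15.69 = 55.83 m/s
final state: V = 55.83 m/s, rpm = 4919 → n = rpm/60 = 81.983333 rev/s
target J* = 0.5197; solve J* = V/(n·D) for n: n = V/(J*·D) = 55.83/(0.5197 × 1.729) = 62.132656 rev/s
rpm = 60·n = 3727.959350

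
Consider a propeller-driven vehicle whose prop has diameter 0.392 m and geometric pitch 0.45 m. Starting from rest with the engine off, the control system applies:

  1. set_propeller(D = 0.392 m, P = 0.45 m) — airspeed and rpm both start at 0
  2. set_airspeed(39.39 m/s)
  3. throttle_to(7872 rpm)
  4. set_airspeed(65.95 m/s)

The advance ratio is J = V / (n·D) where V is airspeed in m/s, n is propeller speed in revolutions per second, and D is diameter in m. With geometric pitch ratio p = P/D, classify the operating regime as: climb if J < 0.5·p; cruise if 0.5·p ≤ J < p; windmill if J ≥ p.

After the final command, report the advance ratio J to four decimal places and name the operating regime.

J = 1.2823, regime = windmill

set_propeller: D = 0.392 m, P = 0.45 m (p = P/D = 1.147959); state ← (V=0, rpm=0)
set_airspeed(39.39): V ← 39.39 m/s
throttle_to(7872): rpm ← 7872
set_airspeed(65.95): V ← 65.95 m/s
final state: V = 65.95 m/s, rpm = 7872 → n = rpm/60 = 131.200000 rev/s
J = V / (n·D) = 65.95 / (131.200000 × 0.392) = 1.282316
regime bands: climb J<0.5740 | cruise [0.5740, 1.1480) | windmill J≥1.1480
J = 1.2823 → windmill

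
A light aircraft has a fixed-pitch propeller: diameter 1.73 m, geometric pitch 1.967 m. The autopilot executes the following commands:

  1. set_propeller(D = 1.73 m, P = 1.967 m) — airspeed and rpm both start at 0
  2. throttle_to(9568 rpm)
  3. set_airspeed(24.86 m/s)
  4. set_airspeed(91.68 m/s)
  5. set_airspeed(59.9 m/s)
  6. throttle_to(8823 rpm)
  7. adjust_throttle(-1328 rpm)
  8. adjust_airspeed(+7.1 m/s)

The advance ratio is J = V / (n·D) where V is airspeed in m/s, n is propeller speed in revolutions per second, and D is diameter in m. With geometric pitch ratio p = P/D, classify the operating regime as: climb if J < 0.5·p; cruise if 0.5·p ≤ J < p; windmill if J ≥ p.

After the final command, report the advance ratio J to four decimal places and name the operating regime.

J = 0.3100, regime = climb

set_propeller: D = 1.73 m, P = 1.967 m (p = P/D = 1.136994); state ← (V=0, rpm=0)
throttle_to(9568): rpm ← 9568
set_airspeed(24.86): V ← 24.86 m/s
set_airspeed(91.68): V ← 91.68 m/s
set_airspeed(59.9): V ← 59.9 m/s
throttle_to(8823): rpm ← 8823
adjust_throttle(-1328): rpm ← 8823 -1328 = 7495
adjust_airspeed(+7.1): V ← 59.9 +7.1 = 67 m/s
final state: V = 67 m/s, rpm = 7495 → n = rpm/60 = 124.916667 rev/s
J = V / (n·D) = 67 / (124.916667 × 1.73) = 0.310033
regime bands: climb J<0.5685 | cruise [0.5685, 1.1370) | windmill J≥1.1370
J = 0.3100 → climb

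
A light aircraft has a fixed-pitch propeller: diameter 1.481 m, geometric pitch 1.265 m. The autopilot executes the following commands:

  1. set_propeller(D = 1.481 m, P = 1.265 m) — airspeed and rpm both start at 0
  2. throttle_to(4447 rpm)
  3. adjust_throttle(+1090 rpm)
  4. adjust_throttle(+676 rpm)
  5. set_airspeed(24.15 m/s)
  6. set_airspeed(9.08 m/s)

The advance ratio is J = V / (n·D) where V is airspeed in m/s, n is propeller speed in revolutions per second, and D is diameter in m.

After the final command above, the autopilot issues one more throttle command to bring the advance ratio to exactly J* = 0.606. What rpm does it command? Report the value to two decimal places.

rpm = 607.03

set_propeller: D = 1.481 m, P = 1.265 m (p = P/D = 0.854153); state ← (V=0, rpm=0)
throttle_to(4447): rpm ← 4447
adjust_throttle(+1090): rpm ← 4447 +1090 = 5537
adjust_throttle(+676): rpm ← 5537 +676 = 6213
set_airspeed(24.15): V ← 24.15 m/s
set_airspeed(9.08): V ← 9.08 m/s
final state: V = 9.08 m/s, rpm = 6213 → n = rpm/60 = 103.550000 rev/s
target J* = 0.606; solve J* = V/(n·D) for n: n = V/(J*·D) = 9.08/(0.606 × 1.481) = 10.117149 rev/s
rpm = 60·n = 607.028968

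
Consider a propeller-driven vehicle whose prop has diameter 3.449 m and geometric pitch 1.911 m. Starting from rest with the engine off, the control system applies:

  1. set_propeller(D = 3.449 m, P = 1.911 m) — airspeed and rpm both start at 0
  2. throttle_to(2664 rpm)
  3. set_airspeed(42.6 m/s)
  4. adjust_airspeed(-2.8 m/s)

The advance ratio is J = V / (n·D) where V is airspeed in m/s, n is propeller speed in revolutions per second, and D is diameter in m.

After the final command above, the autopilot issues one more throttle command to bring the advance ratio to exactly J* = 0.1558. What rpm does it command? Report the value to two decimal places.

rpm = 4444.00

set_propeller: D = 3.449 m, P = 1.911 m (p = P/D = 0.554074); state ← (V=0, rpm=0)
throttle_to(2664): rpm ← 2664
set_airspeed(42.6): V ← 42.6 m/s
adjust_airspeed(-2.8): V ← 42.6 -2.8 = 39.8 m/s
final state: V = 39.8 m/s, rpm = 2664 → n = rpm/60 = 44.400000 rev/s
target J* = 0.1558; solve J* = V/(n·D) for n: n = V/(J*·D) = 39.8/(0.1558 × 3.449) = 74.066603 rev/s
rpm = 60·n = 4443.996157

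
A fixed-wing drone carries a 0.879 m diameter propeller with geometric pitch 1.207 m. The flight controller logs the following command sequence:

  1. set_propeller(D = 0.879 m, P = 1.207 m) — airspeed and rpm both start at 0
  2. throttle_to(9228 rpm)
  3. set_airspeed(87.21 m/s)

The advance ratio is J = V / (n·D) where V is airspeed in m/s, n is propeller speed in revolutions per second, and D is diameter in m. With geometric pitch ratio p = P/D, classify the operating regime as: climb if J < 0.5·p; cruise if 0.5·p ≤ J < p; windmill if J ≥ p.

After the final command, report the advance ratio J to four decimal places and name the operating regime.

set_propeller: D = 0.879 m, P = 1.207 m (p = P/D = 1.373151); state ← (V=0, rpm=0)
throttle_to(9228): rpm ← 9228
set_airspeed(87.21): V ← 87.21 m/s
final state: V = 87.21 m/s, rpm = 9228 → n = rpm/60 = 153.800000 rev/s
J = V / (n·D) = 87.21 / (153.800000 × 0.879) = 0.645091
regime bands: climb J<0.6866 | cruise [0.6866, 1.3732) | windmill J≥1.3732
J = 0.6451 → climb

J = 0.6451, regime = climb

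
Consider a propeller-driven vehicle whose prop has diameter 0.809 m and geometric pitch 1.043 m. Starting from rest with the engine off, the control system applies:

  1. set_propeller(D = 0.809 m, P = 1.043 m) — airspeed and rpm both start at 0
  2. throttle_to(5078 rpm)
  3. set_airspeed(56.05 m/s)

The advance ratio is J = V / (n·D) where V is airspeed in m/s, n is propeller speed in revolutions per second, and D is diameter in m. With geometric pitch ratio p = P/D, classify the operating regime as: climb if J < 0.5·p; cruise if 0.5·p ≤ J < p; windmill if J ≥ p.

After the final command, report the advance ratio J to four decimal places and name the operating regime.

J = 0.8186, regime = cruise

set_propeller: D = 0.809 m, P = 1.043 m (p = P/D = 1.289246); state ← (V=0, rpm=0)
throttle_to(5078): rpm ← 5078
set_airspeed(56.05): V ← 56.05 m/s
final state: V = 56.05 m/s, rpm = 5078 → n = rpm/60 = 84.633333 rev/s
J = V / (n·D) = 56.05 / (84.633333 × 0.809) = 0.818626
regime bands: climb J<0.6446 | cruise [0.6446, 1.2892) | windmill J≥1.2892
J = 0.8186 → cruise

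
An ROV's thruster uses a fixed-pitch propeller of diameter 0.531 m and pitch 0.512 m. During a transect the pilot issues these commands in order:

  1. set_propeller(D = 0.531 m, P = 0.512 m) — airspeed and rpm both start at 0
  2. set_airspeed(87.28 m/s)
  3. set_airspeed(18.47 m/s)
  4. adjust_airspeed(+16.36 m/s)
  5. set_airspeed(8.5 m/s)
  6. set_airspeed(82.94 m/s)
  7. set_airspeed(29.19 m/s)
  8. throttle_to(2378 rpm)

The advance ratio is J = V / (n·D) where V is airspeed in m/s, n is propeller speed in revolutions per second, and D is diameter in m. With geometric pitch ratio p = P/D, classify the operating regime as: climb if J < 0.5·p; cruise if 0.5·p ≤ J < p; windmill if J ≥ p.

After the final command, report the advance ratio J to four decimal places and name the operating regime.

J = 1.3870, regime = windmill

set_propeller: D = 0.531 m, P = 0.512 m (p = P/D = 0.964218); state ← (V=0, rpm=0)
set_airspeed(87.28): V ← 87.28 m/s
set_airspeed(18.47): V ← 18.47 m/s
adjust_airspeed(+16.36): V ← 18.47 +16.36 = 34.83 m/s
set_airspeed(8.5): V ← 8.5 m/s
set_airspeed(82.94): V ← 82.94 m/s
set_airspeed(29.19): V ← 29.19 m/s
throttle_to(2378): rpm ← 2378
final state: V = 29.19 m/s, rpm = 2378 → n = rpm/60 = 39.633333 rev/s
J = V / (n·D) = 29.19 / (39.633333 × 0.531) = 1.387008
regime bands: climb J<0.4821 | cruise [0.4821, 0.9642) | windmill J≥0.9642
J = 1.3870 → windmill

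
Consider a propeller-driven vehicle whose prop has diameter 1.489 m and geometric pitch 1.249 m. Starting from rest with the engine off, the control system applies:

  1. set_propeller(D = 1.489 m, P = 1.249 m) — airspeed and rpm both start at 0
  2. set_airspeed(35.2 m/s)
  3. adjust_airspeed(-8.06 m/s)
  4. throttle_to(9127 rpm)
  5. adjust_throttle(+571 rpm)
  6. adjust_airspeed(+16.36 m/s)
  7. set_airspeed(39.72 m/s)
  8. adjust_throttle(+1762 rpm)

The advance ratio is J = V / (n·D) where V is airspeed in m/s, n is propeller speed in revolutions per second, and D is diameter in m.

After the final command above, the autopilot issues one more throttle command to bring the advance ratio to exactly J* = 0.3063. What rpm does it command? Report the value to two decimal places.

rpm = 5225.39

set_propeller: D = 1.489 m, P = 1.249 m (p = P/D = 0.838818); state ← (V=0, rpm=0)
set_airspeed(35.2): V ← 35.2 m/s
adjust_airspeed(-8.06): V ← 35.2 -8.06 = 27.14 m/s
throttle_to(9127): rpm ← 9127
adjust_throttle(+571): rpm ← 9127 +571 = 9698
adjust_airspeed(+16.36): V ← 27.14 +16.36 = 43.5 m/s
set_airspeed(39.72): V ← 39.72 m/s
adjust_throttle(+1762): rpm ← 9698 +1762 = 11460
final state: V = 39.72 m/s, rpm = 11460 → n = rpm/60 = 191.000000 rev/s
target J* = 0.3063; solve J* = V/(n·D) for n: n = V/(J*·D) = 39.72/(0.3063 × 1.489) = 87.089851 rev/s
rpm = 60·n = 5225.391033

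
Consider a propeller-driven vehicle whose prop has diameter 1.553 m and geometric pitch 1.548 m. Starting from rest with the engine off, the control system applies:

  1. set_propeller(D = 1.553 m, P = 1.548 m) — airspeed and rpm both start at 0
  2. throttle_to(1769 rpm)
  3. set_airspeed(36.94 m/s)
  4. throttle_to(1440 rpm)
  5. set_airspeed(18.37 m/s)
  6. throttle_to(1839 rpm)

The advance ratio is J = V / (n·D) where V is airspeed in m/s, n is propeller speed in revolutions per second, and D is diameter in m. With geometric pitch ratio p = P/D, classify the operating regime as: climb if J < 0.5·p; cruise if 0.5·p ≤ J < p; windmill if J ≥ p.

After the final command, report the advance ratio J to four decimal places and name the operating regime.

set_propeller: D = 1.553 m, P = 1.548 m (p = P/D = 0.996780); state ← (V=0, rpm=0)
throttle_to(1769): rpm ← 1769
set_airspeed(36.94): V ← 36.94 m/s
throttle_to(1440): rpm ← 1440
set_airspeed(18.37): V ← 18.37 m/s
throttle_to(1839): rpm ← 1839
final state: V = 18.37 m/s, rpm = 1839 → n = rpm/60 = 30.650000 rev/s
J = V / (n·D) = 18.37 / (30.650000 × 1.553) = 0.385929
regime bands: climb J<0.4984 | cruise [0.4984, 0.9968) | windmill J≥0.9968
J = 0.3859 → climb

J = 0.3859, regime = climb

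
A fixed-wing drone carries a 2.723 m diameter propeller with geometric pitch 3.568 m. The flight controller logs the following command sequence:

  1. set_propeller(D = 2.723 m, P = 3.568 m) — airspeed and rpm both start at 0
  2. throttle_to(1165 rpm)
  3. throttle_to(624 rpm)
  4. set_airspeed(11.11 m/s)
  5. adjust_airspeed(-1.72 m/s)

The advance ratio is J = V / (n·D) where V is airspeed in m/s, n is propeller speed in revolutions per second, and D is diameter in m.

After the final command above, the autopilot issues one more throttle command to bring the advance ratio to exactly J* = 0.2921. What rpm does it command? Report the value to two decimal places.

set_propeller: D = 2.723 m, P = 3.568 m (p = P/D = 1.310320); state ← (V=0, rpm=0)
throttle_to(1165): rpm ← 1165
throttle_to(624): rpm ← 624
set_airspeed(11.11): V ← 11.11 m/s
adjust_airspeed(-1.72): V ← 11.11 -1.72 = 9.39 m/s
final state: V = 9.39 m/s, rpm = 624 → n = rpm/60 = 10.400000 rev/s
target J* = 0.2921; solve J* = V/(n·D) for n: n = V/(J*·D) = 9.39/(0.2921 × 2.723) = 11.805555 rev/s
rpm = 60·n = 708.333276

rpm = 708.33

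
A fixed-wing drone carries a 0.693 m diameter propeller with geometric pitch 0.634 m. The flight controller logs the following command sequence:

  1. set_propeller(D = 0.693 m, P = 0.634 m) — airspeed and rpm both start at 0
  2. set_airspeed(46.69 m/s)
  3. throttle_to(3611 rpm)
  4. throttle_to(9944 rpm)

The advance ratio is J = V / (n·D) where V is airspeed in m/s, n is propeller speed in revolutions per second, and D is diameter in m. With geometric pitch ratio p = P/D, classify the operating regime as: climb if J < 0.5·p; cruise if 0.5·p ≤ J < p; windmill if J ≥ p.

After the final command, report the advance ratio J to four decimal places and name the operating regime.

set_propeller: D = 0.693 m, P = 0.634 m (p = P/D = 0.914863); state ← (V=0, rpm=0)
set_airspeed(46.69): V ← 46.69 m/s
throttle_to(3611): rpm ← 3611
throttle_to(9944): rpm ← 9944
final state: V = 46.69 m/s, rpm = 9944 → n = rpm/60 = 165.733333 rev/s
J = V / (n·D) = 46.69 / (165.733333 × 0.693) = 0.406519
regime bands: climb J<0.4574 | cruise [0.4574, 0.9149) | windmill J≥0.9149
J = 0.4065 → climb

J = 0.4065, regime = climb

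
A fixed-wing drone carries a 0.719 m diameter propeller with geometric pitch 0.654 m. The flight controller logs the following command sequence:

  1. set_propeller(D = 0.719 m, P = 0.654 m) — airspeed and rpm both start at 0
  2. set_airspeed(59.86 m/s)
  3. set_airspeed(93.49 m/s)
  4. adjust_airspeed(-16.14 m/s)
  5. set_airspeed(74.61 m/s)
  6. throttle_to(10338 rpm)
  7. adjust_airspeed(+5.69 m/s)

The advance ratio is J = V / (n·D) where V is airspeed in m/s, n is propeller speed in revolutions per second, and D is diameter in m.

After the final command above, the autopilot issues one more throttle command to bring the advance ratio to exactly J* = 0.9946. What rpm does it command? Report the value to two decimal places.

set_propeller: D = 0.719 m, P = 0.654 m (p = P/D = 0.909597); state ← (V=0, rpm=0)
set_airspeed(59.86): V ← 59.86 m/s
set_airspeed(93.49): V ← 93.49 m/s
adjust_airspeed(-16.14): V ← 93.49 -16.14 = 77.35 m/s
set_airspeed(74.61): V ← 74.61 m/s
throttle_to(10338): rpm ← 10338
adjust_airspeed(+5.69): V ← 74.61 +5.69 = 80.3 m/s
final state: V = 80.3 m/s, rpm = 10338 → n = rpm/60 = 172.300000 rev/s
target J* = 0.9946; solve J* = V/(n·D) for n: n = V/(J*·D) = 80.3/(0.9946 × 0.719) = 112.289255 rev/s
rpm = 60·n = 6737.355293

rpm = 6737.36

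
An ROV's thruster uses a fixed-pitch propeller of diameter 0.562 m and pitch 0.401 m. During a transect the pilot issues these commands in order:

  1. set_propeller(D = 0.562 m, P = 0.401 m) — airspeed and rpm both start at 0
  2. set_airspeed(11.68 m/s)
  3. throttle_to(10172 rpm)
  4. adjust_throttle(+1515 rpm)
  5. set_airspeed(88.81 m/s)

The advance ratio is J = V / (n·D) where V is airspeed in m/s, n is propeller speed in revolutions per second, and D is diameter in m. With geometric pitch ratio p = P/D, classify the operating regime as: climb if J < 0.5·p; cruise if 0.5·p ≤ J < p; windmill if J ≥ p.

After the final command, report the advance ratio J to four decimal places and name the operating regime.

set_propeller: D = 0.562 m, P = 0.401 m (p = P/D = 0.713523); state ← (V=0, rpm=0)
set_airspeed(11.68): V ← 11.68 m/s
throttle_to(10172): rpm ← 10172
adjust_throttle(+1515): rpm ← 10172 +1515 = 11687
set_airspeed(88.81): V ← 88.81 m/s
final state: V = 88.81 m/s, rpm = 11687 → n = rpm/60 = 194.783333 rev/s
J = V / (n·D) = 88.81 / (194.783333 × 0.562) = 0.811286
regime bands: climb J<0.3568 | cruise [0.3568, 0.7135) | windmill J≥0.7135
J = 0.8113 → windmill

J = 0.8113, regime = windmill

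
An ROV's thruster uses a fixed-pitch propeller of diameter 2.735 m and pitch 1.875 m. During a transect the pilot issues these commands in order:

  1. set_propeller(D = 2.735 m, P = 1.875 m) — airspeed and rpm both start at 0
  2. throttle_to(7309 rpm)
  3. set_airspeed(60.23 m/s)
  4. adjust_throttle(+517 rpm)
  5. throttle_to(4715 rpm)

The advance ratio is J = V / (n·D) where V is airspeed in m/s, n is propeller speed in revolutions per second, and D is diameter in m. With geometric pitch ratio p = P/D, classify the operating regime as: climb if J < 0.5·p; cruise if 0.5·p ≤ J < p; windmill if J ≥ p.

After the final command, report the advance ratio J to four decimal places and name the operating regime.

J = 0.2802, regime = climb

set_propeller: D = 2.735 m, P = 1.875 m (p = P/D = 0.685558); state ← (V=0, rpm=0)
throttle_to(7309): rpm ← 7309
set_airspeed(60.23): V ← 60.23 m/s
adjust_throttle(+517): rpm ← 7309 +517 = 7826
throttle_to(4715): rpm ← 4715
final state: V = 60.23 m/s, rpm = 4715 → n = rpm/60 = 78.583333 rev/s
J = V / (n·D) = 60.23 / (78.583333 × 2.735) = 0.280237
regime bands: climb J<0.3428 | cruise [0.3428, 0.6856) | windmill J≥0.6856
J = 0.2802 → climb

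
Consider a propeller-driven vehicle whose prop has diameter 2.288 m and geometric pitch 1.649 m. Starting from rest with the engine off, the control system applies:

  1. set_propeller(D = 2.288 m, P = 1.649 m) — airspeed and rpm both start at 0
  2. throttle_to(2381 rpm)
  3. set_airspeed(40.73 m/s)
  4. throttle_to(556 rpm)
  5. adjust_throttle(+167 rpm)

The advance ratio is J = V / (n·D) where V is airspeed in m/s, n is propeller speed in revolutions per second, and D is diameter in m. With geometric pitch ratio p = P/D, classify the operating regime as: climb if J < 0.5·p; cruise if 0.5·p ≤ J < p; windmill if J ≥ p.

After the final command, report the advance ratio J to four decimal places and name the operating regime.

set_propeller: D = 2.288 m, P = 1.649 m (p = P/D = 0.720717); state ← (V=0, rpm=0)
throttle_to(2381): rpm ← 2381
set_airspeed(40.73): V ← 40.73 m/s
throttle_to(556): rpm ← 556
adjust_throttle(+167): rpm ← 556 +167 = 723
final state: V = 40.73 m/s, rpm = 723 → n = rpm/60 = 12.050000 rev/s
J = V / (n·D) = 40.73 / (12.050000 × 2.288) = 1.477309
regime bands: climb J<0.3604 | cruise [0.3604, 0.7207) | windmill J≥0.7207
J = 1.4773 → windmill

J = 1.4773, regime = windmill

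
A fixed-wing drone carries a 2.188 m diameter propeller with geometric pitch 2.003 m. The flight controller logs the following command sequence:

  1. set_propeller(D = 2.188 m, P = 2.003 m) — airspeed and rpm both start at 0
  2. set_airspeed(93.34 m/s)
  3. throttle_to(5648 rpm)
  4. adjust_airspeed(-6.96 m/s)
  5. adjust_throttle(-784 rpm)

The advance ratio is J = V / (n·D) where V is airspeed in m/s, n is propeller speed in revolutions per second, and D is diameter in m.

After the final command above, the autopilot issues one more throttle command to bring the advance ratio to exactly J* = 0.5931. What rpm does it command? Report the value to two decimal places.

set_propeller: D = 2.188 m, P = 2.003 m (p = P/D = 0.915448); state ← (V=0, rpm=0)
set_airspeed(93.34): V ← 93.34 m/s
throttle_to(5648): rpm ← 5648
adjust_airspeed(-6.96): V ← 93.34 -6.96 = 86.38 m/s
adjust_throttle(-784): rpm ← 5648 -784 = 4864
final state: V = 86.38 m/s, rpm = 4864 → n = rpm/60 = 81.066667 rev/s
target J* = 0.5931; solve J* = V/(n·D) for n: n = V/(J*·D) = 86.38/(0.5931 × 2.188) = 66.563777 rev/s
rpm = 60·n = 3993.826630

rpm = 3993.83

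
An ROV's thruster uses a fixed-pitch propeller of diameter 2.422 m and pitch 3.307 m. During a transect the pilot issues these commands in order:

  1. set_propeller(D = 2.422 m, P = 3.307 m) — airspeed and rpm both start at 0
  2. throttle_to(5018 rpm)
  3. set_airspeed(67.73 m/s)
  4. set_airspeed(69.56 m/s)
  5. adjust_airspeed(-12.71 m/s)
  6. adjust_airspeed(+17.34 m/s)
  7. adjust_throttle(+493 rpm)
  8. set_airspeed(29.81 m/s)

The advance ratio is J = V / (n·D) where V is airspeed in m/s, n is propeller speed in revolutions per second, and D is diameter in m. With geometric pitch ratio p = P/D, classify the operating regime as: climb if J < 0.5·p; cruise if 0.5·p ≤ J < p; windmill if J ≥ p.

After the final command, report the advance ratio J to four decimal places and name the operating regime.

set_propeller: D = 2.422 m, P = 3.307 m (p = P/D = 1.365400); state ← (V=0, rpm=0)
throttle_to(5018): rpm ← 5018
set_airspeed(67.73): V ← 67.73 m/s
set_airspeed(69.56): V ← 69.56 m/s
adjust_airspeed(-12.71): V ← 69.56 -12.71 = 56.85 m/s
adjust_airspeed(+17.34): V ← 56.85 +17.34 = 74.19 m/s
adjust_throttle(+493): rpm ← 5018 +493 = 5511
set_airspeed(29.81): V ← 29.81 m/s
final state: V = 29.81 m/s, rpm = 5511 → n = rpm/60 = 91.850000 rev/s
J = V / (n·D) = 29.81 / (91.850000 × 2.422) = 0.134001
regime bands: climb J<0.6827 | cruise [0.6827, 1.3654) | windmill J≥1.3654
J = 0.1340 → climb

J = 0.1340, regime = climb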